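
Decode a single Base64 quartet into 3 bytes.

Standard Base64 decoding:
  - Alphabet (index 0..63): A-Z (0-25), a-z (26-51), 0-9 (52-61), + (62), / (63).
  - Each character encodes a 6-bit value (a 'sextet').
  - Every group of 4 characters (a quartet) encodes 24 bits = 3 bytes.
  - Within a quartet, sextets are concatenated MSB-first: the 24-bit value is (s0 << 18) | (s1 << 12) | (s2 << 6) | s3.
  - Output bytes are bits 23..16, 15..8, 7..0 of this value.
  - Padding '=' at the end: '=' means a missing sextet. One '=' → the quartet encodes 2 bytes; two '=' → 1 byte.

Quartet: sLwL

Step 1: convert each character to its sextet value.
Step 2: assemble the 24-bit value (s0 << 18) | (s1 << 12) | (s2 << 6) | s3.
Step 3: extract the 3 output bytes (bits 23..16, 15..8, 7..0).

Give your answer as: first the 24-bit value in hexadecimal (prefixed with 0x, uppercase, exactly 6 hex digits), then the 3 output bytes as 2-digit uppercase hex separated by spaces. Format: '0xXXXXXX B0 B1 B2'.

Answer: 0xB0BC0B B0 BC 0B

Derivation:
Sextets: s=44, L=11, w=48, L=11
24-bit: (44<<18) | (11<<12) | (48<<6) | 11
      = 0xB00000 | 0x00B000 | 0x000C00 | 0x00000B
      = 0xB0BC0B
Bytes: (v>>16)&0xFF=B0, (v>>8)&0xFF=BC, v&0xFF=0B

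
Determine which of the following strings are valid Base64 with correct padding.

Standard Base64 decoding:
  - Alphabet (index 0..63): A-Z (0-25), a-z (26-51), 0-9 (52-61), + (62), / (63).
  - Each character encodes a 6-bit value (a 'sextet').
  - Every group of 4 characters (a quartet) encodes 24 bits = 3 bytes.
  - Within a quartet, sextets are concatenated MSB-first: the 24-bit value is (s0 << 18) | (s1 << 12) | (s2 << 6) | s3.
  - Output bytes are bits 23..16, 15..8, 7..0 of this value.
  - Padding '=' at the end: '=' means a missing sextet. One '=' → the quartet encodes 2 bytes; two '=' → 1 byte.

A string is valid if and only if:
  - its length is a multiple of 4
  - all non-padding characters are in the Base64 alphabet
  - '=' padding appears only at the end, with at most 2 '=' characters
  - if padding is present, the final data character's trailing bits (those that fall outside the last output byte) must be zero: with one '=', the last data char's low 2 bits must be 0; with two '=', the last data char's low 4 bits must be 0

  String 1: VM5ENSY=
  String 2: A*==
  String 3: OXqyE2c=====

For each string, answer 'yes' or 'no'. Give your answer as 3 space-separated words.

Answer: yes no no

Derivation:
String 1: 'VM5ENSY=' → valid
String 2: 'A*==' → invalid (bad char(s): ['*'])
String 3: 'OXqyE2c=====' → invalid (5 pad chars (max 2))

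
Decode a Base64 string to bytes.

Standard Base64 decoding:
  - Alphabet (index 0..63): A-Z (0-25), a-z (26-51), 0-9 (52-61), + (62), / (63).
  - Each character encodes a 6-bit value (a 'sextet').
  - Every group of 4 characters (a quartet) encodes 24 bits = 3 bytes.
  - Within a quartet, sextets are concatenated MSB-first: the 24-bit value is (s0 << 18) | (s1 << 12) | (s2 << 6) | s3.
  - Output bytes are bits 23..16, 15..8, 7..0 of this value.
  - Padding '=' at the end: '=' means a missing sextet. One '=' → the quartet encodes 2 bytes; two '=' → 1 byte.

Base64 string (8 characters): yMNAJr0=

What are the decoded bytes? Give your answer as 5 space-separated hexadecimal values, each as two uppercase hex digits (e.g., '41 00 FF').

Answer: C8 C3 40 26 BD

Derivation:
After char 0 ('y'=50): chars_in_quartet=1 acc=0x32 bytes_emitted=0
After char 1 ('M'=12): chars_in_quartet=2 acc=0xC8C bytes_emitted=0
After char 2 ('N'=13): chars_in_quartet=3 acc=0x3230D bytes_emitted=0
After char 3 ('A'=0): chars_in_quartet=4 acc=0xC8C340 -> emit C8 C3 40, reset; bytes_emitted=3
After char 4 ('J'=9): chars_in_quartet=1 acc=0x9 bytes_emitted=3
After char 5 ('r'=43): chars_in_quartet=2 acc=0x26B bytes_emitted=3
After char 6 ('0'=52): chars_in_quartet=3 acc=0x9AF4 bytes_emitted=3
Padding '=': partial quartet acc=0x9AF4 -> emit 26 BD; bytes_emitted=5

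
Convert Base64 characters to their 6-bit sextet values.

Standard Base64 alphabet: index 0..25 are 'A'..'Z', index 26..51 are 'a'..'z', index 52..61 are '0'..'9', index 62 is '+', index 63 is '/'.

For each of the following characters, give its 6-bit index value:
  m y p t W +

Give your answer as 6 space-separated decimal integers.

Answer: 38 50 41 45 22 62

Derivation:
'm': a..z range, 26 + ord('m') − ord('a') = 38
'y': a..z range, 26 + ord('y') − ord('a') = 50
'p': a..z range, 26 + ord('p') − ord('a') = 41
't': a..z range, 26 + ord('t') − ord('a') = 45
'W': A..Z range, ord('W') − ord('A') = 22
'+': index 62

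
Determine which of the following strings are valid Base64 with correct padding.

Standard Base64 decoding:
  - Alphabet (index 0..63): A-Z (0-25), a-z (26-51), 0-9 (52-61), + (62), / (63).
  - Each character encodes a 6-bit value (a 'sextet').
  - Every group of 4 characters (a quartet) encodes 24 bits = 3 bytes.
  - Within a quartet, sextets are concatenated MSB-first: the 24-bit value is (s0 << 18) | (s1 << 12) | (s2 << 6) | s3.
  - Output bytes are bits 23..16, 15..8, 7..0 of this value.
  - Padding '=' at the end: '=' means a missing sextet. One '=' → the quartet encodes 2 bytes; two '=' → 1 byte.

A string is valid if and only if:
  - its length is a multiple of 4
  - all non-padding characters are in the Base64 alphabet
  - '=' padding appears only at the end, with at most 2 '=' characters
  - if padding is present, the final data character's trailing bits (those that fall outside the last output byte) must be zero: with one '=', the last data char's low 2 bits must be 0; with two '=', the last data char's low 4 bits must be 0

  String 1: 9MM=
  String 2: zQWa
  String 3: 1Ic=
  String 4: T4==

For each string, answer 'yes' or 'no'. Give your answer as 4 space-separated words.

Answer: yes yes yes no

Derivation:
String 1: '9MM=' → valid
String 2: 'zQWa' → valid
String 3: '1Ic=' → valid
String 4: 'T4==' → invalid (bad trailing bits)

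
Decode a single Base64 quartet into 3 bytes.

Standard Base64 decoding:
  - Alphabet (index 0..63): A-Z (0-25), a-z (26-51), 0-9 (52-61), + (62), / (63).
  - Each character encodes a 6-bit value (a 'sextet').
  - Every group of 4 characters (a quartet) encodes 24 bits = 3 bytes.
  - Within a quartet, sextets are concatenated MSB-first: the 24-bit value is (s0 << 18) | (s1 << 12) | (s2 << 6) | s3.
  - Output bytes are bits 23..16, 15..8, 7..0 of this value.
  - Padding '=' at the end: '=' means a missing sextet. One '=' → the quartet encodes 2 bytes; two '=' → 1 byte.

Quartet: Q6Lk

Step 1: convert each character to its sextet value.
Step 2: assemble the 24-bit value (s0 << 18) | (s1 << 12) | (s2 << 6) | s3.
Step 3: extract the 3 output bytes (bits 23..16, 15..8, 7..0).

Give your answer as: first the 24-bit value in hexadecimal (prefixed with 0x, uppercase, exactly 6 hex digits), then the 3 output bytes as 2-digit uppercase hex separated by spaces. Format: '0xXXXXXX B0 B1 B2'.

Sextets: Q=16, 6=58, L=11, k=36
24-bit: (16<<18) | (58<<12) | (11<<6) | 36
      = 0x400000 | 0x03A000 | 0x0002C0 | 0x000024
      = 0x43A2E4
Bytes: (v>>16)&0xFF=43, (v>>8)&0xFF=A2, v&0xFF=E4

Answer: 0x43A2E4 43 A2 E4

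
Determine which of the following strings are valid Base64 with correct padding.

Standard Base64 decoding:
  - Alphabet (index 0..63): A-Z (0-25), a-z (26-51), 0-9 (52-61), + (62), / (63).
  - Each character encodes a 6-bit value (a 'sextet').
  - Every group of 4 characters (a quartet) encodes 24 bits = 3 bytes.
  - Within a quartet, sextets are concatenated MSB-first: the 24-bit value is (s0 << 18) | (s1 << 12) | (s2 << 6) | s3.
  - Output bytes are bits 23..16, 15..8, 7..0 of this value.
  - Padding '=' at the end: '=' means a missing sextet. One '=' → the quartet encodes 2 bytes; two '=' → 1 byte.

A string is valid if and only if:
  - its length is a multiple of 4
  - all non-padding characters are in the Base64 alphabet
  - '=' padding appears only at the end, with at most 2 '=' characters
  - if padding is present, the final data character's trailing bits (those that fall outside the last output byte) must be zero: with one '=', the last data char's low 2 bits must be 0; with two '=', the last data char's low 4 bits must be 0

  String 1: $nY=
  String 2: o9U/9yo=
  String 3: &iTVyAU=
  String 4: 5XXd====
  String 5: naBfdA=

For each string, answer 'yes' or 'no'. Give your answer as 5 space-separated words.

Answer: no yes no no no

Derivation:
String 1: '$nY=' → invalid (bad char(s): ['$'])
String 2: 'o9U/9yo=' → valid
String 3: '&iTVyAU=' → invalid (bad char(s): ['&'])
String 4: '5XXd====' → invalid (4 pad chars (max 2))
String 5: 'naBfdA=' → invalid (len=7 not mult of 4)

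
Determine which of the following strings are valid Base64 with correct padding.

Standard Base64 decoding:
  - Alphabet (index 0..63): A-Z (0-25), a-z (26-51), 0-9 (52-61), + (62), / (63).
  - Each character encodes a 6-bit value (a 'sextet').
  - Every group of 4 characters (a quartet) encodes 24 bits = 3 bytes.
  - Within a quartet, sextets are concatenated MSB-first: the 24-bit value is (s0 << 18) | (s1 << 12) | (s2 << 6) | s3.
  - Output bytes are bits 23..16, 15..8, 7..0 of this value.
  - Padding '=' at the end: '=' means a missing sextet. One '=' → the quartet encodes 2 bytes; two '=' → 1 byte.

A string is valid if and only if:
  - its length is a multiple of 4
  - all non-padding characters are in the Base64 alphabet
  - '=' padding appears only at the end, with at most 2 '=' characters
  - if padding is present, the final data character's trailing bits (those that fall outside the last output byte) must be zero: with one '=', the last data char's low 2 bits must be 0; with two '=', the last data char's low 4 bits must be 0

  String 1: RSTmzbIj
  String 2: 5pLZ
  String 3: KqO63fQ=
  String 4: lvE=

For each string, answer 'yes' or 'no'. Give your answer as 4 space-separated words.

Answer: yes yes yes yes

Derivation:
String 1: 'RSTmzbIj' → valid
String 2: '5pLZ' → valid
String 3: 'KqO63fQ=' → valid
String 4: 'lvE=' → valid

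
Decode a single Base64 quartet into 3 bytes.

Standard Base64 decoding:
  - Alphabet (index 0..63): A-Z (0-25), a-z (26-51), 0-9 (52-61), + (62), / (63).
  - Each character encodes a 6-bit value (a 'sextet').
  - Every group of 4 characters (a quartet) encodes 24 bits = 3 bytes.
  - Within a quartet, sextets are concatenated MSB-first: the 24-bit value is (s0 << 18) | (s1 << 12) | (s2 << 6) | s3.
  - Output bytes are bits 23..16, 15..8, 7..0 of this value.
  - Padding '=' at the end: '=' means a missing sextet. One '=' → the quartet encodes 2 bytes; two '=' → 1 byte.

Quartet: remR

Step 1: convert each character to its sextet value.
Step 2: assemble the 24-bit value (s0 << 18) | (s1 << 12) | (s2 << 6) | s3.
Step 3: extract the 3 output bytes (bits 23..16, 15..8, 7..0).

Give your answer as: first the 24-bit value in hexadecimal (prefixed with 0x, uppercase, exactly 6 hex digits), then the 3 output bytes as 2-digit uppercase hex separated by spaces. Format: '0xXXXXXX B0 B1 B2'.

Answer: 0xADE991 AD E9 91

Derivation:
Sextets: r=43, e=30, m=38, R=17
24-bit: (43<<18) | (30<<12) | (38<<6) | 17
      = 0xAC0000 | 0x01E000 | 0x000980 | 0x000011
      = 0xADE991
Bytes: (v>>16)&0xFF=AD, (v>>8)&0xFF=E9, v&0xFF=91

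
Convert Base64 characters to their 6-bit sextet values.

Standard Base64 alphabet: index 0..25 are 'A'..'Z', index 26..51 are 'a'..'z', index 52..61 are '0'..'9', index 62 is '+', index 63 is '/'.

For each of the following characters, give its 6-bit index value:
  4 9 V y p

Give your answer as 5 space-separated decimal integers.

'4': 0..9 range, 52 + ord('4') − ord('0') = 56
'9': 0..9 range, 52 + ord('9') − ord('0') = 61
'V': A..Z range, ord('V') − ord('A') = 21
'y': a..z range, 26 + ord('y') − ord('a') = 50
'p': a..z range, 26 + ord('p') − ord('a') = 41

Answer: 56 61 21 50 41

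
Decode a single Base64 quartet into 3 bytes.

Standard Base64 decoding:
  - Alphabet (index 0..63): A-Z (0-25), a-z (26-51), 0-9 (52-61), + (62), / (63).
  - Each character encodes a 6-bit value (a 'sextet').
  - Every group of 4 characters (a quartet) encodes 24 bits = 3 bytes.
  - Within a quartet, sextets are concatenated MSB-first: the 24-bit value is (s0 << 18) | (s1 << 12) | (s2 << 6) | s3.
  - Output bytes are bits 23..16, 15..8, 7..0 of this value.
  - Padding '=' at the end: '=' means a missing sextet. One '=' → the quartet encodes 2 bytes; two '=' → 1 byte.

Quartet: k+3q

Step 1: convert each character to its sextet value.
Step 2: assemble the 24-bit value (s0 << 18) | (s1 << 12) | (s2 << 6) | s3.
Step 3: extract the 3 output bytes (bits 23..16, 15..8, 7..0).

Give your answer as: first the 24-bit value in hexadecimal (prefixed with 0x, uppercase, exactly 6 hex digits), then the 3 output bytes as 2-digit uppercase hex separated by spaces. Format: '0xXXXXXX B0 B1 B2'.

Answer: 0x93EDEA 93 ED EA

Derivation:
Sextets: k=36, +=62, 3=55, q=42
24-bit: (36<<18) | (62<<12) | (55<<6) | 42
      = 0x900000 | 0x03E000 | 0x000DC0 | 0x00002A
      = 0x93EDEA
Bytes: (v>>16)&0xFF=93, (v>>8)&0xFF=ED, v&0xFF=EA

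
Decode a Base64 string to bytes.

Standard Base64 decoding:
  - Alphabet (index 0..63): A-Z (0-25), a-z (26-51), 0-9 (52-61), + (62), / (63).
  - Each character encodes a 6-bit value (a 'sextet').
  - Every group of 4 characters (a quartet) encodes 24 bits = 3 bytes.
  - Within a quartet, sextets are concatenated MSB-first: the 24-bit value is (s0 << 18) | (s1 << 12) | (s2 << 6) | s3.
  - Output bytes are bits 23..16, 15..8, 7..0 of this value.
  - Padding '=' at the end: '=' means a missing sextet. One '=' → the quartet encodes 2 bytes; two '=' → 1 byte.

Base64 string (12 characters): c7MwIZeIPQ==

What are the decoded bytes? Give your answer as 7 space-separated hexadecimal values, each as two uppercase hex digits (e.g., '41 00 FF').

Answer: 73 B3 30 21 97 88 3D

Derivation:
After char 0 ('c'=28): chars_in_quartet=1 acc=0x1C bytes_emitted=0
After char 1 ('7'=59): chars_in_quartet=2 acc=0x73B bytes_emitted=0
After char 2 ('M'=12): chars_in_quartet=3 acc=0x1CECC bytes_emitted=0
After char 3 ('w'=48): chars_in_quartet=4 acc=0x73B330 -> emit 73 B3 30, reset; bytes_emitted=3
After char 4 ('I'=8): chars_in_quartet=1 acc=0x8 bytes_emitted=3
After char 5 ('Z'=25): chars_in_quartet=2 acc=0x219 bytes_emitted=3
After char 6 ('e'=30): chars_in_quartet=3 acc=0x865E bytes_emitted=3
After char 7 ('I'=8): chars_in_quartet=4 acc=0x219788 -> emit 21 97 88, reset; bytes_emitted=6
After char 8 ('P'=15): chars_in_quartet=1 acc=0xF bytes_emitted=6
After char 9 ('Q'=16): chars_in_quartet=2 acc=0x3D0 bytes_emitted=6
Padding '==': partial quartet acc=0x3D0 -> emit 3D; bytes_emitted=7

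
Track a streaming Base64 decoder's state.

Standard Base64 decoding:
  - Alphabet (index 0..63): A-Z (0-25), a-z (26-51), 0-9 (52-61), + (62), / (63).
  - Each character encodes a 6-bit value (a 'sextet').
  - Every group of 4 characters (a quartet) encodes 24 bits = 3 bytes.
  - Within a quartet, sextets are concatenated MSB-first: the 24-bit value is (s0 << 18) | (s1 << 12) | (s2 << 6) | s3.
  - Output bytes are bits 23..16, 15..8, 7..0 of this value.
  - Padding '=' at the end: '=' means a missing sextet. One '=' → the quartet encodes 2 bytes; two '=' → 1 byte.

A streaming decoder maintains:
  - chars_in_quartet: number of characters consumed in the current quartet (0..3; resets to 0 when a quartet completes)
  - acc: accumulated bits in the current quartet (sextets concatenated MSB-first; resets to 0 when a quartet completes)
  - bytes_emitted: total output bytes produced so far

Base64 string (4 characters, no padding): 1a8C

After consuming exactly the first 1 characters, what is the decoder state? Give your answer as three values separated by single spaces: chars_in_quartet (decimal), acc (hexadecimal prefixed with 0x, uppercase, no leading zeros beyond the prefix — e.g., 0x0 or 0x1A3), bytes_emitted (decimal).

Answer: 1 0x35 0

Derivation:
After char 0 ('1'=53): chars_in_quartet=1 acc=0x35 bytes_emitted=0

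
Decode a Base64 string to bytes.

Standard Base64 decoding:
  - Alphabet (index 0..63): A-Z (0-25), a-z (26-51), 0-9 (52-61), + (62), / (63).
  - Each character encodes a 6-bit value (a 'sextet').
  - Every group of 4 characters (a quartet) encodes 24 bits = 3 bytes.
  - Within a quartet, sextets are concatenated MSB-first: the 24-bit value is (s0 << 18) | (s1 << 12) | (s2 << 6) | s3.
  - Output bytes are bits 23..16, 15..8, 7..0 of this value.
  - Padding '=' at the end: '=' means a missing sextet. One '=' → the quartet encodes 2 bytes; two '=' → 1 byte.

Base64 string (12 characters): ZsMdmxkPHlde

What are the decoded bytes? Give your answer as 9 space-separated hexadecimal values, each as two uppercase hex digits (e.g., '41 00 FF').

After char 0 ('Z'=25): chars_in_quartet=1 acc=0x19 bytes_emitted=0
After char 1 ('s'=44): chars_in_quartet=2 acc=0x66C bytes_emitted=0
After char 2 ('M'=12): chars_in_quartet=3 acc=0x19B0C bytes_emitted=0
After char 3 ('d'=29): chars_in_quartet=4 acc=0x66C31D -> emit 66 C3 1D, reset; bytes_emitted=3
After char 4 ('m'=38): chars_in_quartet=1 acc=0x26 bytes_emitted=3
After char 5 ('x'=49): chars_in_quartet=2 acc=0x9B1 bytes_emitted=3
After char 6 ('k'=36): chars_in_quartet=3 acc=0x26C64 bytes_emitted=3
After char 7 ('P'=15): chars_in_quartet=4 acc=0x9B190F -> emit 9B 19 0F, reset; bytes_emitted=6
After char 8 ('H'=7): chars_in_quartet=1 acc=0x7 bytes_emitted=6
After char 9 ('l'=37): chars_in_quartet=2 acc=0x1E5 bytes_emitted=6
After char 10 ('d'=29): chars_in_quartet=3 acc=0x795D bytes_emitted=6
After char 11 ('e'=30): chars_in_quartet=4 acc=0x1E575E -> emit 1E 57 5E, reset; bytes_emitted=9

Answer: 66 C3 1D 9B 19 0F 1E 57 5E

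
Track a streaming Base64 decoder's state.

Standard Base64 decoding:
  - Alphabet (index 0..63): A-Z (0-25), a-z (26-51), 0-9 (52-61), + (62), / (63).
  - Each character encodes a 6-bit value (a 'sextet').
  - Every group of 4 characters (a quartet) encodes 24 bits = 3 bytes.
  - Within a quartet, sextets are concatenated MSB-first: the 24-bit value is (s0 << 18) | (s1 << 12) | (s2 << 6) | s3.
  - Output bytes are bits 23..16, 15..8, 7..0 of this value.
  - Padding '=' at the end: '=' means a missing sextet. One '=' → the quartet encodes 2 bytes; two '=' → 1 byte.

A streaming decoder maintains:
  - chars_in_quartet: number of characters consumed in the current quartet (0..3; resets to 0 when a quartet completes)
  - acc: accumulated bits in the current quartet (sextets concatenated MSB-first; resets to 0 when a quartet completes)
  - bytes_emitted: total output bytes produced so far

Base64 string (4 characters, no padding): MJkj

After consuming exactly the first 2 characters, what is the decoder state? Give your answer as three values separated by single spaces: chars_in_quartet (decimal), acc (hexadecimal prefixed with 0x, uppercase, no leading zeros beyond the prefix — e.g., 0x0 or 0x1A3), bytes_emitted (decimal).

After char 0 ('M'=12): chars_in_quartet=1 acc=0xC bytes_emitted=0
After char 1 ('J'=9): chars_in_quartet=2 acc=0x309 bytes_emitted=0

Answer: 2 0x309 0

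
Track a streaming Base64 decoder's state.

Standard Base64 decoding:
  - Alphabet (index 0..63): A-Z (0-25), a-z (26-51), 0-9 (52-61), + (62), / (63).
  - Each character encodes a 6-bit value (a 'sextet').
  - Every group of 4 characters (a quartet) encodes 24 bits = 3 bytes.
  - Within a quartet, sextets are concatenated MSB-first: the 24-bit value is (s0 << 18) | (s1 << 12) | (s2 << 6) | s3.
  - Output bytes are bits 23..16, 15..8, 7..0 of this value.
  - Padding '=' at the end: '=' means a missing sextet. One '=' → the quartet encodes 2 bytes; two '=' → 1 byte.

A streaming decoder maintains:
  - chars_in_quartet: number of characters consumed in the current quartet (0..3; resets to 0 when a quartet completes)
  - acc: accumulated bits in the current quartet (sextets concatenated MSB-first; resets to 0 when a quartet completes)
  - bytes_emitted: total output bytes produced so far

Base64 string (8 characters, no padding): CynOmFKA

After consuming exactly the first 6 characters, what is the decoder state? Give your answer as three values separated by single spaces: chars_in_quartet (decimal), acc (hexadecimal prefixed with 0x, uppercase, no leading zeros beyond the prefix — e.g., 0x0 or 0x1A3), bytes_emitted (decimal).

After char 0 ('C'=2): chars_in_quartet=1 acc=0x2 bytes_emitted=0
After char 1 ('y'=50): chars_in_quartet=2 acc=0xB2 bytes_emitted=0
After char 2 ('n'=39): chars_in_quartet=3 acc=0x2CA7 bytes_emitted=0
After char 3 ('O'=14): chars_in_quartet=4 acc=0xB29CE -> emit 0B 29 CE, reset; bytes_emitted=3
After char 4 ('m'=38): chars_in_quartet=1 acc=0x26 bytes_emitted=3
After char 5 ('F'=5): chars_in_quartet=2 acc=0x985 bytes_emitted=3

Answer: 2 0x985 3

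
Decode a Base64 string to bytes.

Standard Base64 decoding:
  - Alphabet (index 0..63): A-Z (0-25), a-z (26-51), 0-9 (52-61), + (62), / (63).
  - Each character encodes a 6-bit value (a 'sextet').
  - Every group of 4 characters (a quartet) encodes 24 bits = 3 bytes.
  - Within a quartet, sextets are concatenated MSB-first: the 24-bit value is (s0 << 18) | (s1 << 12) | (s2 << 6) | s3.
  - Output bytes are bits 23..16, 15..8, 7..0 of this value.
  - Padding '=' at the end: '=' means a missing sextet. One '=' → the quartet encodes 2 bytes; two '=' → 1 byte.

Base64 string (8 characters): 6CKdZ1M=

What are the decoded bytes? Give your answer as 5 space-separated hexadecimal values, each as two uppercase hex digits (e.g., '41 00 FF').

Answer: E8 22 9D 67 53

Derivation:
After char 0 ('6'=58): chars_in_quartet=1 acc=0x3A bytes_emitted=0
After char 1 ('C'=2): chars_in_quartet=2 acc=0xE82 bytes_emitted=0
After char 2 ('K'=10): chars_in_quartet=3 acc=0x3A08A bytes_emitted=0
After char 3 ('d'=29): chars_in_quartet=4 acc=0xE8229D -> emit E8 22 9D, reset; bytes_emitted=3
After char 4 ('Z'=25): chars_in_quartet=1 acc=0x19 bytes_emitted=3
After char 5 ('1'=53): chars_in_quartet=2 acc=0x675 bytes_emitted=3
After char 6 ('M'=12): chars_in_quartet=3 acc=0x19D4C bytes_emitted=3
Padding '=': partial quartet acc=0x19D4C -> emit 67 53; bytes_emitted=5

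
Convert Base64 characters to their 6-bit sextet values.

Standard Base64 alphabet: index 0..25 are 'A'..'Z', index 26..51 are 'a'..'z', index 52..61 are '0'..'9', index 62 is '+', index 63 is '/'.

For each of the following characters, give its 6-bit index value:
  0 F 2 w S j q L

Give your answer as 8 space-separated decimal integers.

'0': 0..9 range, 52 + ord('0') − ord('0') = 52
'F': A..Z range, ord('F') − ord('A') = 5
'2': 0..9 range, 52 + ord('2') − ord('0') = 54
'w': a..z range, 26 + ord('w') − ord('a') = 48
'S': A..Z range, ord('S') − ord('A') = 18
'j': a..z range, 26 + ord('j') − ord('a') = 35
'q': a..z range, 26 + ord('q') − ord('a') = 42
'L': A..Z range, ord('L') − ord('A') = 11

Answer: 52 5 54 48 18 35 42 11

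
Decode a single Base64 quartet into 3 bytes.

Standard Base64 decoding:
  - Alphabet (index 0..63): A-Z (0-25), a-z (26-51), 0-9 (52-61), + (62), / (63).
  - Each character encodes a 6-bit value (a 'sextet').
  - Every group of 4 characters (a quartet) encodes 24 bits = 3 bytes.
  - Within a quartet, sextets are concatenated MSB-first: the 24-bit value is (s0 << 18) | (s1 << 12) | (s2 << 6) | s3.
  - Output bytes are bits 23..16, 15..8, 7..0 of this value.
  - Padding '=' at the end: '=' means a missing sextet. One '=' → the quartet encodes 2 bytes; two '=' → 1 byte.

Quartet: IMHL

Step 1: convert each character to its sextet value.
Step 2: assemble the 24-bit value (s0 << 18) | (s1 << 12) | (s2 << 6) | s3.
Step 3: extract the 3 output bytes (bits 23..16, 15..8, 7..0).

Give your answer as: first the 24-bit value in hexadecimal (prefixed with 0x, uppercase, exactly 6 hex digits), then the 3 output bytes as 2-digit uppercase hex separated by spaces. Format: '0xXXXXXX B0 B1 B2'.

Answer: 0x20C1CB 20 C1 CB

Derivation:
Sextets: I=8, M=12, H=7, L=11
24-bit: (8<<18) | (12<<12) | (7<<6) | 11
      = 0x200000 | 0x00C000 | 0x0001C0 | 0x00000B
      = 0x20C1CB
Bytes: (v>>16)&0xFF=20, (v>>8)&0xFF=C1, v&0xFF=CB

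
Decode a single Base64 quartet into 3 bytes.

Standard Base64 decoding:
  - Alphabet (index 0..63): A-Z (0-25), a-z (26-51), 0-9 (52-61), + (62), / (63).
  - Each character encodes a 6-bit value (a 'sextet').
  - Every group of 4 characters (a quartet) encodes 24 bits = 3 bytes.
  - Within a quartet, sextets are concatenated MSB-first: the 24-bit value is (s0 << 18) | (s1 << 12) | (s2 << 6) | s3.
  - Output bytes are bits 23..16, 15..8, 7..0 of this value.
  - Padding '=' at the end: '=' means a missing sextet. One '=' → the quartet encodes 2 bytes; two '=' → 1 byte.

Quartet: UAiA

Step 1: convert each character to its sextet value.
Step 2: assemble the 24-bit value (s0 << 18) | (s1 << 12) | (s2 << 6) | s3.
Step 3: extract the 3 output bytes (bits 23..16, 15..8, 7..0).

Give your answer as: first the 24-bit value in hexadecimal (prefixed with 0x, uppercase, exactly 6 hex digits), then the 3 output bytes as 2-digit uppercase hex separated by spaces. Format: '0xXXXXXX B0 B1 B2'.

Answer: 0x500880 50 08 80

Derivation:
Sextets: U=20, A=0, i=34, A=0
24-bit: (20<<18) | (0<<12) | (34<<6) | 0
      = 0x500000 | 0x000000 | 0x000880 | 0x000000
      = 0x500880
Bytes: (v>>16)&0xFF=50, (v>>8)&0xFF=08, v&0xFF=80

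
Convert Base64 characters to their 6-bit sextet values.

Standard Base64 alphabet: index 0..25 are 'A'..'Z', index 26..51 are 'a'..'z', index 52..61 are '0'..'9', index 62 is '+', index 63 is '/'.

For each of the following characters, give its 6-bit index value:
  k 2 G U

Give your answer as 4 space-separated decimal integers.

'k': a..z range, 26 + ord('k') − ord('a') = 36
'2': 0..9 range, 52 + ord('2') − ord('0') = 54
'G': A..Z range, ord('G') − ord('A') = 6
'U': A..Z range, ord('U') − ord('A') = 20

Answer: 36 54 6 20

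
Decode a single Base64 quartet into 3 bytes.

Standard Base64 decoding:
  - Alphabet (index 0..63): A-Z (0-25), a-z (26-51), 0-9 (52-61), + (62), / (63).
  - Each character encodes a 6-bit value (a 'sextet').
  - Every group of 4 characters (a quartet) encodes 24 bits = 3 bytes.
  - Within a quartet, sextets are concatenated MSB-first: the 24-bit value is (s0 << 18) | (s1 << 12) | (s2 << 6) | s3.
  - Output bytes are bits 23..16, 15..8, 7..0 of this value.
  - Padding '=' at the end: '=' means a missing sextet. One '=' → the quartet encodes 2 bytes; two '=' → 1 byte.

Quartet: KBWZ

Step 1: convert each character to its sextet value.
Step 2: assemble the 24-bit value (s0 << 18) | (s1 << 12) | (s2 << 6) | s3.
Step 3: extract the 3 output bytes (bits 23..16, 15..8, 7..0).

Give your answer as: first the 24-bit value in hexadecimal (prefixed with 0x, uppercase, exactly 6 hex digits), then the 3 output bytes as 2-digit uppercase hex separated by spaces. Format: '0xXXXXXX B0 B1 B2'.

Answer: 0x281599 28 15 99

Derivation:
Sextets: K=10, B=1, W=22, Z=25
24-bit: (10<<18) | (1<<12) | (22<<6) | 25
      = 0x280000 | 0x001000 | 0x000580 | 0x000019
      = 0x281599
Bytes: (v>>16)&0xFF=28, (v>>8)&0xFF=15, v&0xFF=99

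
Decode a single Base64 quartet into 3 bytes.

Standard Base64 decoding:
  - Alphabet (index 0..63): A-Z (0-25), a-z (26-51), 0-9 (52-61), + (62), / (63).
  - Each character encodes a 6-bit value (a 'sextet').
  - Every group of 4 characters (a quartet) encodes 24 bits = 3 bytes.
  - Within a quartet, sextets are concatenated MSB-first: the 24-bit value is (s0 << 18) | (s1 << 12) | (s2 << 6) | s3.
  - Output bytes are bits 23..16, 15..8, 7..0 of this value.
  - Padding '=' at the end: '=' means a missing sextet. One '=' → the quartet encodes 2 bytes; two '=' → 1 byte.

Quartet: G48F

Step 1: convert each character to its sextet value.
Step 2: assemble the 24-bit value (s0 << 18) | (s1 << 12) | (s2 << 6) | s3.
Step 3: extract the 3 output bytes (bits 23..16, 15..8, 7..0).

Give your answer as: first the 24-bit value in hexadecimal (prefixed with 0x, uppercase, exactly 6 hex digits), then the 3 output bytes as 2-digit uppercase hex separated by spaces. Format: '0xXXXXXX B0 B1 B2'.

Answer: 0x1B8F05 1B 8F 05

Derivation:
Sextets: G=6, 4=56, 8=60, F=5
24-bit: (6<<18) | (56<<12) | (60<<6) | 5
      = 0x180000 | 0x038000 | 0x000F00 | 0x000005
      = 0x1B8F05
Bytes: (v>>16)&0xFF=1B, (v>>8)&0xFF=8F, v&0xFF=05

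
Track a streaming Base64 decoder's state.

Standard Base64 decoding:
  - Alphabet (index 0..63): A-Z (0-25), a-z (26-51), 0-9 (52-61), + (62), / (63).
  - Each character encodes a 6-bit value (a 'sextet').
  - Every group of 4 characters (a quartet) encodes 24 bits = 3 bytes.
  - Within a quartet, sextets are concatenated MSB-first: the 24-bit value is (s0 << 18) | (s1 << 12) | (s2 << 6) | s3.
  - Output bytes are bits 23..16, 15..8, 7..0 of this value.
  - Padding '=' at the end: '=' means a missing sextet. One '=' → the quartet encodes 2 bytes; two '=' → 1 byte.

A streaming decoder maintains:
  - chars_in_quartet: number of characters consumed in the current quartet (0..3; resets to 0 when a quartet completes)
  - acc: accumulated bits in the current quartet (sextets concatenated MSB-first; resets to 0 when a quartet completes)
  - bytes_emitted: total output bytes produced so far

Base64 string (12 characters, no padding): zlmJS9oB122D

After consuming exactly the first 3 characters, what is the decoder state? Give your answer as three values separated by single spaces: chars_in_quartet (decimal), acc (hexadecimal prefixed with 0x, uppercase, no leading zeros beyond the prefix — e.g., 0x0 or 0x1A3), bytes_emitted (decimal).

Answer: 3 0x33966 0

Derivation:
After char 0 ('z'=51): chars_in_quartet=1 acc=0x33 bytes_emitted=0
After char 1 ('l'=37): chars_in_quartet=2 acc=0xCE5 bytes_emitted=0
After char 2 ('m'=38): chars_in_quartet=3 acc=0x33966 bytes_emitted=0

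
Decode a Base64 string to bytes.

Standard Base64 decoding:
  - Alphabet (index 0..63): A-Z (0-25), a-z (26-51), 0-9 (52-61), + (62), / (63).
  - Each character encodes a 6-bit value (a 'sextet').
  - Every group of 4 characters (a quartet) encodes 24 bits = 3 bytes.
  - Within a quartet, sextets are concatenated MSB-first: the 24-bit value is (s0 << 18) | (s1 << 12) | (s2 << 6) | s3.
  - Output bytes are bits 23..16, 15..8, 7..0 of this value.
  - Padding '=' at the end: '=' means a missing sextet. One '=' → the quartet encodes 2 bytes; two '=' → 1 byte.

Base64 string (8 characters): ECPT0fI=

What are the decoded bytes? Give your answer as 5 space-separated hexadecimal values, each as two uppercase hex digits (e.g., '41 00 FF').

After char 0 ('E'=4): chars_in_quartet=1 acc=0x4 bytes_emitted=0
After char 1 ('C'=2): chars_in_quartet=2 acc=0x102 bytes_emitted=0
After char 2 ('P'=15): chars_in_quartet=3 acc=0x408F bytes_emitted=0
After char 3 ('T'=19): chars_in_quartet=4 acc=0x1023D3 -> emit 10 23 D3, reset; bytes_emitted=3
After char 4 ('0'=52): chars_in_quartet=1 acc=0x34 bytes_emitted=3
After char 5 ('f'=31): chars_in_quartet=2 acc=0xD1F bytes_emitted=3
After char 6 ('I'=8): chars_in_quartet=3 acc=0x347C8 bytes_emitted=3
Padding '=': partial quartet acc=0x347C8 -> emit D1 F2; bytes_emitted=5

Answer: 10 23 D3 D1 F2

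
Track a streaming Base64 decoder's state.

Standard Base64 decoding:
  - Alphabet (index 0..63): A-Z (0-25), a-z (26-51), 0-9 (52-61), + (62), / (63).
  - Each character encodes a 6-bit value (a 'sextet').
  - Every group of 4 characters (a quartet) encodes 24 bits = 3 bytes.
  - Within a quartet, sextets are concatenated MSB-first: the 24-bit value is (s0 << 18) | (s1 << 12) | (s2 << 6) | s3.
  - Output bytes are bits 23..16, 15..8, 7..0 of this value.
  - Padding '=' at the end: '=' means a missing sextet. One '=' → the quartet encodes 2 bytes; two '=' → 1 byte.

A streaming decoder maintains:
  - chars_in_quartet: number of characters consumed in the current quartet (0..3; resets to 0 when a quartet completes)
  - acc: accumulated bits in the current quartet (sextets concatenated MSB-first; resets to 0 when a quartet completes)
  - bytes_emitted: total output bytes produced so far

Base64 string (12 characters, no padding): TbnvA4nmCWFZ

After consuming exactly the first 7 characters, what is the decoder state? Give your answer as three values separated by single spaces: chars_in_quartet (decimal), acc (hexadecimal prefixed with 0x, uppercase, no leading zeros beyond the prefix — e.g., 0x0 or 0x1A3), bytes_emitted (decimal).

After char 0 ('T'=19): chars_in_quartet=1 acc=0x13 bytes_emitted=0
After char 1 ('b'=27): chars_in_quartet=2 acc=0x4DB bytes_emitted=0
After char 2 ('n'=39): chars_in_quartet=3 acc=0x136E7 bytes_emitted=0
After char 3 ('v'=47): chars_in_quartet=4 acc=0x4DB9EF -> emit 4D B9 EF, reset; bytes_emitted=3
After char 4 ('A'=0): chars_in_quartet=1 acc=0x0 bytes_emitted=3
After char 5 ('4'=56): chars_in_quartet=2 acc=0x38 bytes_emitted=3
After char 6 ('n'=39): chars_in_quartet=3 acc=0xE27 bytes_emitted=3

Answer: 3 0xE27 3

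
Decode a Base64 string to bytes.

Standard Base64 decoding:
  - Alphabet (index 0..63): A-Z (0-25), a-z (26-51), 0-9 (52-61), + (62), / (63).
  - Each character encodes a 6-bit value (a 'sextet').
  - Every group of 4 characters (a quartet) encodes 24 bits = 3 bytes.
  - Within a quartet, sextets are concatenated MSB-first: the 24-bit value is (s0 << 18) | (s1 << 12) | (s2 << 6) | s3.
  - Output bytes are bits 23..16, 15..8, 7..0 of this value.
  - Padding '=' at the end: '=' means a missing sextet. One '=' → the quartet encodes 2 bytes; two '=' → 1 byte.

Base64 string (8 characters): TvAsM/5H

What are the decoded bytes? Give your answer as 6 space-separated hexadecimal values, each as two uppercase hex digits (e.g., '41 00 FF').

Answer: 4E F0 2C 33 FE 47

Derivation:
After char 0 ('T'=19): chars_in_quartet=1 acc=0x13 bytes_emitted=0
After char 1 ('v'=47): chars_in_quartet=2 acc=0x4EF bytes_emitted=0
After char 2 ('A'=0): chars_in_quartet=3 acc=0x13BC0 bytes_emitted=0
After char 3 ('s'=44): chars_in_quartet=4 acc=0x4EF02C -> emit 4E F0 2C, reset; bytes_emitted=3
After char 4 ('M'=12): chars_in_quartet=1 acc=0xC bytes_emitted=3
After char 5 ('/'=63): chars_in_quartet=2 acc=0x33F bytes_emitted=3
After char 6 ('5'=57): chars_in_quartet=3 acc=0xCFF9 bytes_emitted=3
After char 7 ('H'=7): chars_in_quartet=4 acc=0x33FE47 -> emit 33 FE 47, reset; bytes_emitted=6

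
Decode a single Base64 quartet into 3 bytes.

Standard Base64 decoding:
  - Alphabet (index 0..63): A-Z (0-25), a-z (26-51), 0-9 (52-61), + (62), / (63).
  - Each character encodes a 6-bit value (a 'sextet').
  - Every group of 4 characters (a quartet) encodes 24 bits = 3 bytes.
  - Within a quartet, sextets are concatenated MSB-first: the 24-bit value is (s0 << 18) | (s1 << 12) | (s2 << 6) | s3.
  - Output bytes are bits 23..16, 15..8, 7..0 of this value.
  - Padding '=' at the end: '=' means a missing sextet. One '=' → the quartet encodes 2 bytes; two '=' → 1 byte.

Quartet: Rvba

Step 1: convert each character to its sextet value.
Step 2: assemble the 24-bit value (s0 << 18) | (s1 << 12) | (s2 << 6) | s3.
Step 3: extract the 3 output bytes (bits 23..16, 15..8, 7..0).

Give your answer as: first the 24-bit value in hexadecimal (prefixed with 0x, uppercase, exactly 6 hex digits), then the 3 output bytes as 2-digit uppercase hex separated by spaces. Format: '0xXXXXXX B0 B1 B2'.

Sextets: R=17, v=47, b=27, a=26
24-bit: (17<<18) | (47<<12) | (27<<6) | 26
      = 0x440000 | 0x02F000 | 0x0006C0 | 0x00001A
      = 0x46F6DA
Bytes: (v>>16)&0xFF=46, (v>>8)&0xFF=F6, v&0xFF=DA

Answer: 0x46F6DA 46 F6 DA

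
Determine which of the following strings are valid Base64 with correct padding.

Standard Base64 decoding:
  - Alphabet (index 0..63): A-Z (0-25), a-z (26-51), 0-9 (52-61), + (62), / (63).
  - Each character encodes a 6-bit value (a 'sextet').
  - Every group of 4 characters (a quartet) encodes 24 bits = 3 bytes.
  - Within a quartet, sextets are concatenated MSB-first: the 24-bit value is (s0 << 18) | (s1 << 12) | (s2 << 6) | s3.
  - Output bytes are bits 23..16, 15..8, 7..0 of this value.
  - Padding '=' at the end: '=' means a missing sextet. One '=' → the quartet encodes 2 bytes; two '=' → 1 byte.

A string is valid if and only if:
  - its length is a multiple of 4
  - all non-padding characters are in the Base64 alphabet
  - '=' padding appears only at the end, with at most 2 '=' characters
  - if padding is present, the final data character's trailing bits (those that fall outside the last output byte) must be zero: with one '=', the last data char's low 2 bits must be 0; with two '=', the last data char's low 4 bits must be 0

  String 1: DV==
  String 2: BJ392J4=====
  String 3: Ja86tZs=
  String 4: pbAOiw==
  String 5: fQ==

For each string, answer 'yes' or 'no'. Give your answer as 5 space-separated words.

String 1: 'DV==' → invalid (bad trailing bits)
String 2: 'BJ392J4=====' → invalid (5 pad chars (max 2))
String 3: 'Ja86tZs=' → valid
String 4: 'pbAOiw==' → valid
String 5: 'fQ==' → valid

Answer: no no yes yes yes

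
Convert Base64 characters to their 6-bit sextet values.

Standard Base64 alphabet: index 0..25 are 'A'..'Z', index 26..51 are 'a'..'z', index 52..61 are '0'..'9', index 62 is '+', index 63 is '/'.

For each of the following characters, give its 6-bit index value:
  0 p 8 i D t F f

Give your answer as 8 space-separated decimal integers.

Answer: 52 41 60 34 3 45 5 31

Derivation:
'0': 0..9 range, 52 + ord('0') − ord('0') = 52
'p': a..z range, 26 + ord('p') − ord('a') = 41
'8': 0..9 range, 52 + ord('8') − ord('0') = 60
'i': a..z range, 26 + ord('i') − ord('a') = 34
'D': A..Z range, ord('D') − ord('A') = 3
't': a..z range, 26 + ord('t') − ord('a') = 45
'F': A..Z range, ord('F') − ord('A') = 5
'f': a..z range, 26 + ord('f') − ord('a') = 31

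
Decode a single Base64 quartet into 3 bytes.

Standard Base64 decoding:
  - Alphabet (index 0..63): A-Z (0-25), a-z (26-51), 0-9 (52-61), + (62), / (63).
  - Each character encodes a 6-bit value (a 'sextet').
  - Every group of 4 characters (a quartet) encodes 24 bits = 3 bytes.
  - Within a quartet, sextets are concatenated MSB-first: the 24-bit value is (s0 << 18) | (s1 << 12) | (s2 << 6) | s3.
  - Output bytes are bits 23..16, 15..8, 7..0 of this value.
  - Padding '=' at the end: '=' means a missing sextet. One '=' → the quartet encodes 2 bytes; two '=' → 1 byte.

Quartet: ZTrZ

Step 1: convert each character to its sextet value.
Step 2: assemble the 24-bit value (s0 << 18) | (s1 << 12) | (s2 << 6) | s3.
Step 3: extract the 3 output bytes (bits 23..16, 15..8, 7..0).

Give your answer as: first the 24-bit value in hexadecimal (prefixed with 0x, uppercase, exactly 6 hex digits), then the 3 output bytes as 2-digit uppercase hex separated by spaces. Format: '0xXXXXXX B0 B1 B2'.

Answer: 0x653AD9 65 3A D9

Derivation:
Sextets: Z=25, T=19, r=43, Z=25
24-bit: (25<<18) | (19<<12) | (43<<6) | 25
      = 0x640000 | 0x013000 | 0x000AC0 | 0x000019
      = 0x653AD9
Bytes: (v>>16)&0xFF=65, (v>>8)&0xFF=3A, v&0xFF=D9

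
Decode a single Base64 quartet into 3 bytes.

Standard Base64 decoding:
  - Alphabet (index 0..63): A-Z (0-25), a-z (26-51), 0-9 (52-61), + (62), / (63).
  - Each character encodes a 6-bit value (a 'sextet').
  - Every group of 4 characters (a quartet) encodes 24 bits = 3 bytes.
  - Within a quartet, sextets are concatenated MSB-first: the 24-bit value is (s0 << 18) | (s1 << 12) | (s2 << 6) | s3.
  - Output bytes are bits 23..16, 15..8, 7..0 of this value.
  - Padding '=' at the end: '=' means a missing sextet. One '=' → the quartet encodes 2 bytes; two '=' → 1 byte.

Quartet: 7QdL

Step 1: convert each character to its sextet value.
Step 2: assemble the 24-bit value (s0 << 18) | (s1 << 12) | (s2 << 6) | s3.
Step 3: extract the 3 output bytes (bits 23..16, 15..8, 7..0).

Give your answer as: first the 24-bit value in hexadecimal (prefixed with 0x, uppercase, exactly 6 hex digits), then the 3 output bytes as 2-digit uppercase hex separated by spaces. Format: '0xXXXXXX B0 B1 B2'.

Answer: 0xED074B ED 07 4B

Derivation:
Sextets: 7=59, Q=16, d=29, L=11
24-bit: (59<<18) | (16<<12) | (29<<6) | 11
      = 0xEC0000 | 0x010000 | 0x000740 | 0x00000B
      = 0xED074B
Bytes: (v>>16)&0xFF=ED, (v>>8)&0xFF=07, v&0xFF=4B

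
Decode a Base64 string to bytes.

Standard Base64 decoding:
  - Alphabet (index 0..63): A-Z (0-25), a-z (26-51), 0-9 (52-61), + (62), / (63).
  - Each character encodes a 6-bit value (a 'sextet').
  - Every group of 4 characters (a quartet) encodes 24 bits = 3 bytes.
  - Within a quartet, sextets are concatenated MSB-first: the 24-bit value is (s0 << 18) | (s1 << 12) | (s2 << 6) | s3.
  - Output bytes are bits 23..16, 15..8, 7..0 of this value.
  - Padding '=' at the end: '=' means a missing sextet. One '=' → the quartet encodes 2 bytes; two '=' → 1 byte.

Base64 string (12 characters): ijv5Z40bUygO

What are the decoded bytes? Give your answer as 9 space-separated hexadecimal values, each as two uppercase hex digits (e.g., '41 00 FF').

After char 0 ('i'=34): chars_in_quartet=1 acc=0x22 bytes_emitted=0
After char 1 ('j'=35): chars_in_quartet=2 acc=0x8A3 bytes_emitted=0
After char 2 ('v'=47): chars_in_quartet=3 acc=0x228EF bytes_emitted=0
After char 3 ('5'=57): chars_in_quartet=4 acc=0x8A3BF9 -> emit 8A 3B F9, reset; bytes_emitted=3
After char 4 ('Z'=25): chars_in_quartet=1 acc=0x19 bytes_emitted=3
After char 5 ('4'=56): chars_in_quartet=2 acc=0x678 bytes_emitted=3
After char 6 ('0'=52): chars_in_quartet=3 acc=0x19E34 bytes_emitted=3
After char 7 ('b'=27): chars_in_quartet=4 acc=0x678D1B -> emit 67 8D 1B, reset; bytes_emitted=6
After char 8 ('U'=20): chars_in_quartet=1 acc=0x14 bytes_emitted=6
After char 9 ('y'=50): chars_in_quartet=2 acc=0x532 bytes_emitted=6
After char 10 ('g'=32): chars_in_quartet=3 acc=0x14CA0 bytes_emitted=6
After char 11 ('O'=14): chars_in_quartet=4 acc=0x53280E -> emit 53 28 0E, reset; bytes_emitted=9

Answer: 8A 3B F9 67 8D 1B 53 28 0E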